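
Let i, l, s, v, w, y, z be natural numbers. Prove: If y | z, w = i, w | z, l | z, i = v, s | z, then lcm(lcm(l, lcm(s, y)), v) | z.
From s | z and y | z, lcm(s, y) | z. l | z, so lcm(l, lcm(s, y)) | z. w = i and i = v, therefore w = v. w | z, so v | z. Since lcm(l, lcm(s, y)) | z, lcm(lcm(l, lcm(s, y)), v) | z.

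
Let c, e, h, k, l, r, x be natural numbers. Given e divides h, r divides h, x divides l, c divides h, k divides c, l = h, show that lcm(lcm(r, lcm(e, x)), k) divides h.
l = h and x divides l, thus x divides h. Since e divides h, lcm(e, x) divides h. From r divides h, lcm(r, lcm(e, x)) divides h. k divides c and c divides h, therefore k divides h. Since lcm(r, lcm(e, x)) divides h, lcm(lcm(r, lcm(e, x)), k) divides h.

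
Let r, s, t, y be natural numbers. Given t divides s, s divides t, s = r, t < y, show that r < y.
t divides s and s divides t, thus t = s. Because s = r, t = r. Because t < y, r < y.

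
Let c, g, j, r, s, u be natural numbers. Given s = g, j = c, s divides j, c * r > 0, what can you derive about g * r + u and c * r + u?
g * r + u ≤ c * r + u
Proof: From j = c and s divides j, s divides c. Since s = g, g divides c. Then g * r divides c * r. c * r > 0, so g * r ≤ c * r. Then g * r + u ≤ c * r + u.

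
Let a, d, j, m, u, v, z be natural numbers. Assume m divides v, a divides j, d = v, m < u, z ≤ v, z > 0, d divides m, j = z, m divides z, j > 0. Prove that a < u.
Since a divides j and j > 0, a ≤ j. j = z, so a ≤ z. m divides z and z > 0, hence m ≤ z. d = v and d divides m, so v divides m. From m divides v, v = m. z ≤ v, so z ≤ m. m ≤ z, so m = z. m < u, so z < u. Because a ≤ z, a < u.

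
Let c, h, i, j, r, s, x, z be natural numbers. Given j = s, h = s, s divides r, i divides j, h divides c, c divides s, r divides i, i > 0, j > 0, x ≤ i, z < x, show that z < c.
Since i divides j and j > 0, i ≤ j. j = s, so i ≤ s. Since s divides r and r divides i, s divides i. From i > 0, s ≤ i. i ≤ s, so i = s. h = s and h divides c, so s divides c. Because c divides s, s = c. i = s, so i = c. z < x and x ≤ i, thus z < i. Since i = c, z < c.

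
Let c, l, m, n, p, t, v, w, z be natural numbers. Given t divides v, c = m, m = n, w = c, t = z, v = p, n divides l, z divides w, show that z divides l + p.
w = c and c = m, hence w = m. Since z divides w, z divides m. Since m = n, z divides n. From n divides l, z divides l. Because v = p and t divides v, t divides p. t = z, so z divides p. z divides l, so z divides l + p.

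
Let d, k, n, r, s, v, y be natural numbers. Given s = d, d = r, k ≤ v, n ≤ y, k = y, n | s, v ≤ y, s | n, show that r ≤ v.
k = y and k ≤ v, so y ≤ v. v ≤ y, so y = v. Since n | s and s | n, n = s. s = d, so n = d. Since d = r, n = r. Since n ≤ y, r ≤ y. Since y = v, r ≤ v.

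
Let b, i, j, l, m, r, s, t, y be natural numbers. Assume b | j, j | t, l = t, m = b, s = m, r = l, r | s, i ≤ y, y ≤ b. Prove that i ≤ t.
b | j and j | t, thus b | t. Because r = l and r | s, l | s. From s = m, l | m. m = b, so l | b. l = t, so t | b. b | t, so b = t. i ≤ y and y ≤ b, thus i ≤ b. b = t, so i ≤ t.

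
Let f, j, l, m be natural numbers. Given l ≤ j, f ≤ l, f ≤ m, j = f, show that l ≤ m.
Since j = f and l ≤ j, l ≤ f. Because f ≤ l, f = l. Since f ≤ m, l ≤ m.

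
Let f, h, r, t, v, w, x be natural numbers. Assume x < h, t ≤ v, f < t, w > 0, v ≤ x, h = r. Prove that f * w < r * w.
f < t and t ≤ v, so f < v. Because v ≤ x and x < h, v < h. f < v, so f < h. Because h = r, f < r. Since w > 0, f * w < r * w.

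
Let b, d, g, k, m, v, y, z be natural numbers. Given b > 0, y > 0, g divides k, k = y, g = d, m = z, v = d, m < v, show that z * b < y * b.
m = z and m < v, therefore z < v. v = d, so z < d. k = y and g divides k, therefore g divides y. Since y > 0, g ≤ y. Since g = d, d ≤ y. Since z < d, z < y. Combining with b > 0, by multiplying by a positive, z * b < y * b.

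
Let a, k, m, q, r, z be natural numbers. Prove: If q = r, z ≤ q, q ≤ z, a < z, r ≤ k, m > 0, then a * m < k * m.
z ≤ q and q ≤ z, hence z = q. a < z, so a < q. Since q = r, a < r. r ≤ k, so a < k. Since m > 0, by multiplying by a positive, a * m < k * m.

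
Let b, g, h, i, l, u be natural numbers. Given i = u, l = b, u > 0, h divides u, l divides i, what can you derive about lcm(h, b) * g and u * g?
lcm(h, b) * g ≤ u * g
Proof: Because i = u and l divides i, l divides u. Since l = b, b divides u. Since h divides u, lcm(h, b) divides u. u > 0, so lcm(h, b) ≤ u. By multiplying by a non-negative, lcm(h, b) * g ≤ u * g.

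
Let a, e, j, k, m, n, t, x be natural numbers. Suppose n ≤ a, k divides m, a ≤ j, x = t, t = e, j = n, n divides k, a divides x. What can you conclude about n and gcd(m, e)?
n divides gcd(m, e)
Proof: From n divides k and k divides m, n divides m. j = n and a ≤ j, therefore a ≤ n. Since n ≤ a, a = n. From x = t and t = e, x = e. Since a divides x, a divides e. a = n, so n divides e. n divides m, so n divides gcd(m, e).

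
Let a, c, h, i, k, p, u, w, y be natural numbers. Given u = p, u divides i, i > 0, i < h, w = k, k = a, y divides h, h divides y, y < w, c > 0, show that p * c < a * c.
u divides i and i > 0, so u ≤ i. u = p, so p ≤ i. w = k and k = a, therefore w = a. From y divides h and h divides y, y = h. y < w, so h < w. Since w = a, h < a. i < h, so i < a. Since p ≤ i, p < a. Since c > 0, by multiplying by a positive, p * c < a * c.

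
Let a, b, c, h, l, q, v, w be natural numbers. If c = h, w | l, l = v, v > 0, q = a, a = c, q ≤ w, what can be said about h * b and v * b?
h * b ≤ v * b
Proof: Because a = c and c = h, a = h. Because q = a and q ≤ w, a ≤ w. a = h, so h ≤ w. Because l = v and w | l, w | v. v > 0, so w ≤ v. h ≤ w, so h ≤ v. Then h * b ≤ v * b.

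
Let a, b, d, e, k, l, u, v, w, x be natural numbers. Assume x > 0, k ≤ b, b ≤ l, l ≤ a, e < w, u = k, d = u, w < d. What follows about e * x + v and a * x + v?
e * x + v < a * x + v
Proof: d = u and u = k, hence d = k. e < w and w < d, therefore e < d. Since d = k, e < k. k ≤ b and b ≤ l, therefore k ≤ l. Since l ≤ a, k ≤ a. Since e < k, e < a. Since x > 0, by multiplying by a positive, e * x < a * x. Then e * x + v < a * x + v.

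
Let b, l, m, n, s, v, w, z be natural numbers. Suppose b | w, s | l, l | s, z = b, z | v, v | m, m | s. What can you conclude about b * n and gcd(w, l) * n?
b * n | gcd(w, l) * n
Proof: s | l and l | s, so s = l. From z = b and z | v, b | v. v | m, so b | m. Since m | s, b | s. s = l, so b | l. Since b | w, b | gcd(w, l). Then b * n | gcd(w, l) * n.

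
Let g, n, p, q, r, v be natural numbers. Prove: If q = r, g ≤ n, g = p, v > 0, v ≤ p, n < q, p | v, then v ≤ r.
p | v and v > 0, so p ≤ v. From v ≤ p, p = v. Since g = p, g = v. g ≤ n, so v ≤ n. q = r and n < q, hence n < r. From v ≤ n, v < r. Then v ≤ r.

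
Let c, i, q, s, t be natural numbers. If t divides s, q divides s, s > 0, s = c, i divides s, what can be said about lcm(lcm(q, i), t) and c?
lcm(lcm(q, i), t) ≤ c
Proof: From q divides s and i divides s, lcm(q, i) divides s. Since t divides s, lcm(lcm(q, i), t) divides s. Because s > 0, lcm(lcm(q, i), t) ≤ s. Since s = c, lcm(lcm(q, i), t) ≤ c.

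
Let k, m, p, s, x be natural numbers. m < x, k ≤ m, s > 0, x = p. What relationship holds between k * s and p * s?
k * s < p * s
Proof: From k ≤ m and m < x, k < x. Since x = p, k < p. Since s > 0, by multiplying by a positive, k * s < p * s.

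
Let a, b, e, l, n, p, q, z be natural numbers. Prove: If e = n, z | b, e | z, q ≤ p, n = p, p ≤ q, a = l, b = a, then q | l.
From p ≤ q and q ≤ p, p = q. Since n = p, n = q. b = a and a = l, hence b = l. z | b, so z | l. Since e | z, e | l. e = n, so n | l. n = q, so q | l.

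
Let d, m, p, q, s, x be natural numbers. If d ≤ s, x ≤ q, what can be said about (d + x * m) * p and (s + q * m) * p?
(d + x * m) * p ≤ (s + q * m) * p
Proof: x ≤ q. By multiplying by a non-negative, x * m ≤ q * m. Since d ≤ s, d + x * m ≤ s + q * m. By multiplying by a non-negative, (d + x * m) * p ≤ (s + q * m) * p.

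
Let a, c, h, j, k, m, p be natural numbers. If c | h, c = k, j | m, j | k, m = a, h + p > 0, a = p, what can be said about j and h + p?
j ≤ h + p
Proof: From c = k and c | h, k | h. Since j | k, j | h. m = a and a = p, so m = p. j | m, so j | p. j | h, so j | h + p. h + p > 0, so j ≤ h + p.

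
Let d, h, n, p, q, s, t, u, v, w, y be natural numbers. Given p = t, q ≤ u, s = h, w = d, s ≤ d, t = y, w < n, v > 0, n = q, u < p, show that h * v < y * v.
From p = t and t = y, p = y. n = q and w < n, so w < q. Since w = d, d < q. q ≤ u and u < p, thus q < p. Because d < q, d < p. s ≤ d, so s < p. Since p = y, s < y. s = h, so h < y. Since v > 0, h * v < y * v.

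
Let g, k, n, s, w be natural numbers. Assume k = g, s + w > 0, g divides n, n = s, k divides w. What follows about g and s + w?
g ≤ s + w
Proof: From n = s and g divides n, g divides s. k = g and k divides w, thus g divides w. g divides s, so g divides s + w. Since s + w > 0, g ≤ s + w.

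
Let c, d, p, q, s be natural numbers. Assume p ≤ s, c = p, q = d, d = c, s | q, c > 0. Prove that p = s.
Because q = d and d = c, q = c. Because s | q, s | c. c > 0, so s ≤ c. c = p, so s ≤ p. p ≤ s, so p = s.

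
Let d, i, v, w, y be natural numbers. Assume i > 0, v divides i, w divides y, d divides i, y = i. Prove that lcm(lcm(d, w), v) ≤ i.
y = i and w divides y, hence w divides i. From d divides i, lcm(d, w) divides i. Since v divides i, lcm(lcm(d, w), v) divides i. Since i > 0, lcm(lcm(d, w), v) ≤ i.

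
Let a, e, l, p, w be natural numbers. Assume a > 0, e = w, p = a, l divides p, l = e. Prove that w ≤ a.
l = e and l divides p, therefore e divides p. p = a, so e divides a. Since e = w, w divides a. a > 0, so w ≤ a.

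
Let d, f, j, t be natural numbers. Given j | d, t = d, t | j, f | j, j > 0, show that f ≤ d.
t = d and t | j, therefore d | j. j | d, so j = d. f | j and j > 0, therefore f ≤ j. Since j = d, f ≤ d.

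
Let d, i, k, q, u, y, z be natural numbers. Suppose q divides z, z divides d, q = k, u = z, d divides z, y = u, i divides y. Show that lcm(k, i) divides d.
From z divides d and d divides z, z = d. q = k and q divides z, thus k divides z. From y = u and u = z, y = z. i divides y, so i divides z. From k divides z, lcm(k, i) divides z. Since z = d, lcm(k, i) divides d.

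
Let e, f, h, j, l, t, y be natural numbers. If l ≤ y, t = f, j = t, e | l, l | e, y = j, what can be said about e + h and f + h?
e + h ≤ f + h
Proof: Because l | e and e | l, l = e. y = j and j = t, thus y = t. From t = f, y = f. Since l ≤ y, l ≤ f. l = e, so e ≤ f. Then e + h ≤ f + h.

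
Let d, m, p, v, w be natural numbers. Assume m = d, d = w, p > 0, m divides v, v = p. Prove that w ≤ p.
m = d and d = w, hence m = w. v = p and m divides v, thus m divides p. From m = w, w divides p. From p > 0, w ≤ p.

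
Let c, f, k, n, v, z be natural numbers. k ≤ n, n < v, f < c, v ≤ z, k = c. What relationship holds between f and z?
f < z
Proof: k ≤ n and n < v, so k < v. Since k = c, c < v. Since v ≤ z, c < z. Because f < c, f < z.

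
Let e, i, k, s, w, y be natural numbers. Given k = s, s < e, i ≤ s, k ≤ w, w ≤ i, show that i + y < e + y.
k = s and k ≤ w, therefore s ≤ w. Since w ≤ i, s ≤ i. i ≤ s, so s = i. s < e, so i < e. Then i + y < e + y.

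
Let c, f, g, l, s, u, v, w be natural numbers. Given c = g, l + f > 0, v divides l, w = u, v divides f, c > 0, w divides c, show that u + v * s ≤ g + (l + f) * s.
w = u and w divides c, thus u divides c. c > 0, so u ≤ c. c = g, so u ≤ g. v divides l and v divides f, hence v divides l + f. l + f > 0, so v ≤ l + f. By multiplying by a non-negative, v * s ≤ (l + f) * s. u ≤ g, so u + v * s ≤ g + (l + f) * s.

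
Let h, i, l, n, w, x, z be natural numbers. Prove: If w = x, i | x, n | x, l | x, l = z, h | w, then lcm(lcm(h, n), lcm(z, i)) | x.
w = x and h | w, hence h | x. n | x, so lcm(h, n) | x. l = z and l | x, hence z | x. Since i | x, lcm(z, i) | x. lcm(h, n) | x, so lcm(lcm(h, n), lcm(z, i)) | x.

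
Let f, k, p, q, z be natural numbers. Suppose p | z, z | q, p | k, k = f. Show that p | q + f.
p | z and z | q, hence p | q. From k = f and p | k, p | f. p | q, so p | q + f.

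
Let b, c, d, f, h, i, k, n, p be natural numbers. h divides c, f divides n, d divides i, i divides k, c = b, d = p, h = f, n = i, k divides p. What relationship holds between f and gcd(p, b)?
f divides gcd(p, b)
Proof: i divides k and k divides p, so i divides p. Because d = p and d divides i, p divides i. i divides p, so i = p. Since n = i, n = p. f divides n, so f divides p. Since h = f and h divides c, f divides c. Since c = b, f divides b. Since f divides p, f divides gcd(p, b).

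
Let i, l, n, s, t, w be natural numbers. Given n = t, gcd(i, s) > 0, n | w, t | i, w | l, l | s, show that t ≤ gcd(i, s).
Because n | w and w | l, n | l. Since n = t, t | l. Since l | s, t | s. Since t | i, t | gcd(i, s). gcd(i, s) > 0, so t ≤ gcd(i, s).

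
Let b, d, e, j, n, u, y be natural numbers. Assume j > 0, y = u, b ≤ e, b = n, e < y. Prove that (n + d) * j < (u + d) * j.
Since b = n and b ≤ e, n ≤ e. y = u and e < y, therefore e < u. n ≤ e, so n < u. Then n + d < u + d. From j > 0, (n + d) * j < (u + d) * j.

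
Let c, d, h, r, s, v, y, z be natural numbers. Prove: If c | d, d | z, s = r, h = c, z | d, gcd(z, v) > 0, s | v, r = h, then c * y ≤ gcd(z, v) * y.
From d | z and z | d, d = z. c | d, so c | z. From r = h and h = c, r = c. Because s = r and s | v, r | v. Because r = c, c | v. Since c | z, c | gcd(z, v). Since gcd(z, v) > 0, c ≤ gcd(z, v). Then c * y ≤ gcd(z, v) * y.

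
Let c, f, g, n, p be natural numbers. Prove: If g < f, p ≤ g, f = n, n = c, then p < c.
f = n and n = c, hence f = c. Since p ≤ g and g < f, p < f. f = c, so p < c.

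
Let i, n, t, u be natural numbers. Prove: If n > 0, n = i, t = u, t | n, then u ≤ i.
From t | n and n > 0, t ≤ n. t = u, so u ≤ n. n = i, so u ≤ i.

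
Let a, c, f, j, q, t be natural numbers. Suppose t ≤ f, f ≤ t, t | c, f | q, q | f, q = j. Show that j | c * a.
t ≤ f and f ≤ t, hence t = f. f | q and q | f, so f = q. t = f, so t = q. Since t | c, q | c. Since q = j, j | c. Then j | c * a.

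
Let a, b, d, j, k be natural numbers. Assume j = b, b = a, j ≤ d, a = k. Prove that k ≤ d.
From j = b and b = a, j = a. a = k, so j = k. j ≤ d, so k ≤ d.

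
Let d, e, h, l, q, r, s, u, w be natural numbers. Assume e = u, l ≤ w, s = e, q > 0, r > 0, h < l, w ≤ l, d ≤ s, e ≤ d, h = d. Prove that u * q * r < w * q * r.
s = e and d ≤ s, hence d ≤ e. Since e ≤ d, d = e. From h = d, h = e. e = u, so h = u. From l ≤ w and w ≤ l, l = w. h < l, so h < w. Since h = u, u < w. Since q > 0, u * q < w * q. r > 0, so u * q * r < w * q * r.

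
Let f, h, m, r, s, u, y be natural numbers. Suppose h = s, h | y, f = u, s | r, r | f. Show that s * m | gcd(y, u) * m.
h = s and h | y, thus s | y. s | r and r | f, thus s | f. f = u, so s | u. From s | y, s | gcd(y, u). Then s * m | gcd(y, u) * m.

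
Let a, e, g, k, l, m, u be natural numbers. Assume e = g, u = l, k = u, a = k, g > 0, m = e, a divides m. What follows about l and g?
l ≤ g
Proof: k = u and u = l, hence k = l. m = e and a divides m, hence a divides e. From e = g, a divides g. From g > 0, a ≤ g. Since a = k, k ≤ g. k = l, so l ≤ g.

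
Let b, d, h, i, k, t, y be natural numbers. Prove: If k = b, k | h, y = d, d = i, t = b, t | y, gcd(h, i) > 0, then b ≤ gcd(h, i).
k = b and k | h, hence b | h. Because y = d and d = i, y = i. t = b and t | y, so b | y. Since y = i, b | i. Since b | h, b | gcd(h, i). gcd(h, i) > 0, so b ≤ gcd(h, i).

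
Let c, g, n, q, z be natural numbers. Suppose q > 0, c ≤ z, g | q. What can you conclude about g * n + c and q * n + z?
g * n + c ≤ q * n + z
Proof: g | q and q > 0, so g ≤ q. Then g * n ≤ q * n. Since c ≤ z, g * n + c ≤ q * n + z.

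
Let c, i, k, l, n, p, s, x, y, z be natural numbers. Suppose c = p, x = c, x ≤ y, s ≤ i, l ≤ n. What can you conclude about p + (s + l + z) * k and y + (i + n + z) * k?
p + (s + l + z) * k ≤ y + (i + n + z) * k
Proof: x = c and c = p, so x = p. x ≤ y, so p ≤ y. From l ≤ n, l + z ≤ n + z. Since s ≤ i, s + l + z ≤ i + n + z. By multiplying by a non-negative, (s + l + z) * k ≤ (i + n + z) * k. p ≤ y, so p + (s + l + z) * k ≤ y + (i + n + z) * k.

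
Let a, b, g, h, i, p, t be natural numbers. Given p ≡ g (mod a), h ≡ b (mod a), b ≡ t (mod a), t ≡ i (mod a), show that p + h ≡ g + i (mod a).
h ≡ b (mod a) and b ≡ t (mod a), hence h ≡ t (mod a). Since t ≡ i (mod a), h ≡ i (mod a). Since p ≡ g (mod a), by adding congruences, p + h ≡ g + i (mod a).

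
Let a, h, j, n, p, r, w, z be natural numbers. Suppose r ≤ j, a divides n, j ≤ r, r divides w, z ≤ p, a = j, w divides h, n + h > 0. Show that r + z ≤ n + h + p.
j ≤ r and r ≤ j, so j = r. Since a = j, a = r. a divides n, so r divides n. r divides w and w divides h, thus r divides h. r divides n, so r divides n + h. Since n + h > 0, r ≤ n + h. z ≤ p, so r + z ≤ n + h + p.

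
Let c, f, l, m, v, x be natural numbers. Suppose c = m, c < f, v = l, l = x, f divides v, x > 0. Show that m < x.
From c = m and c < f, m < f. From v = l and l = x, v = x. Since f divides v, f divides x. Since x > 0, f ≤ x. Since m < f, m < x.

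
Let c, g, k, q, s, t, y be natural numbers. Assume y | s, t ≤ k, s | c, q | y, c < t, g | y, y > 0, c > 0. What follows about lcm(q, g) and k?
lcm(q, g) < k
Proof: From q | y and g | y, lcm(q, g) | y. y > 0, so lcm(q, g) ≤ y. y | s and s | c, thus y | c. Since c > 0, y ≤ c. lcm(q, g) ≤ y, so lcm(q, g) ≤ c. From c < t and t ≤ k, c < k. Since lcm(q, g) ≤ c, lcm(q, g) < k.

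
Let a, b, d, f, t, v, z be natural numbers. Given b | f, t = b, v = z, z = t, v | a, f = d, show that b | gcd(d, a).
Because f = d and b | f, b | d. From z = t and t = b, z = b. Since v = z and v | a, z | a. Since z = b, b | a. b | d, so b | gcd(d, a).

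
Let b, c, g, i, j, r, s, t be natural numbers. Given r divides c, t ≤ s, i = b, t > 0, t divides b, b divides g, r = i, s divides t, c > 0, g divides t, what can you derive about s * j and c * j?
s * j ≤ c * j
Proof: s divides t and t > 0, therefore s ≤ t. t ≤ s, so t = s. b divides g and g divides t, so b divides t. t divides b, so b = t. r = i and i = b, hence r = b. Because r divides c, b divides c. Since b = t, t divides c. c > 0, so t ≤ c. t = s, so s ≤ c. By multiplying by a non-negative, s * j ≤ c * j.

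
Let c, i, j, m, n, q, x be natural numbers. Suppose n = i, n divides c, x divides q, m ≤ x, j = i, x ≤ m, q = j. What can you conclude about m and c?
m divides c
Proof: x ≤ m and m ≤ x, thus x = m. Since q = j and j = i, q = i. Because x divides q, x divides i. Because n = i and n divides c, i divides c. x divides i, so x divides c. x = m, so m divides c.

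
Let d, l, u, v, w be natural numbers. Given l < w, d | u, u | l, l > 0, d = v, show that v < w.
Because d | u and u | l, d | l. l > 0, so d ≤ l. Since l < w, d < w. d = v, so v < w.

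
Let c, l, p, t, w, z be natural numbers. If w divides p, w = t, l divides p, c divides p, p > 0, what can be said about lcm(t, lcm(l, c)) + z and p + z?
lcm(t, lcm(l, c)) + z ≤ p + z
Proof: w = t and w divides p, therefore t divides p. l divides p and c divides p, hence lcm(l, c) divides p. Since t divides p, lcm(t, lcm(l, c)) divides p. Since p > 0, lcm(t, lcm(l, c)) ≤ p. Then lcm(t, lcm(l, c)) + z ≤ p + z.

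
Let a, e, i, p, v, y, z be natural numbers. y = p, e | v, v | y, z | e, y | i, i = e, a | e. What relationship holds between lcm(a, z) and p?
lcm(a, z) | p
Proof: Because e | v and v | y, e | y. i = e and y | i, thus y | e. e | y, so e = y. Since y = p, e = p. a | e and z | e, hence lcm(a, z) | e. Since e = p, lcm(a, z) | p.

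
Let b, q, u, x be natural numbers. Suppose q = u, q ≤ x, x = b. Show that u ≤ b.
q = u and q ≤ x, so u ≤ x. x = b, so u ≤ b.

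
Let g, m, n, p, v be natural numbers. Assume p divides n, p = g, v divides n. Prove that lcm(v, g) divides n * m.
p = g and p divides n, so g divides n. Since v divides n, lcm(v, g) divides n. Then lcm(v, g) divides n * m.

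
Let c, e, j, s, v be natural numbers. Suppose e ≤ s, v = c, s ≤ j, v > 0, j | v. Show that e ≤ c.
e ≤ s and s ≤ j, thus e ≤ j. From j | v and v > 0, j ≤ v. Because e ≤ j, e ≤ v. Since v = c, e ≤ c.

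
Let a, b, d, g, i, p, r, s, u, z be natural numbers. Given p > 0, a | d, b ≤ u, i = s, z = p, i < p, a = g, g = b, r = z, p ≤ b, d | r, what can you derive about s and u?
s < u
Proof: a = g and g = b, hence a = b. Since a | d, b | d. r = z and d | r, hence d | z. Since b | d, b | z. Since z = p, b | p. Since p > 0, b ≤ p. p ≤ b, so b = p. b ≤ u, so p ≤ u. Since i < p, i < u. Since i = s, s < u.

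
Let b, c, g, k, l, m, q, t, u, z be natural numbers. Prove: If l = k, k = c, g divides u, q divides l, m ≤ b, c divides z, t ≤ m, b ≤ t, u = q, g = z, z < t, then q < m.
Because g = z and g divides u, z divides u. Since u = q, z divides q. l = k and k = c, therefore l = c. q divides l, so q divides c. Since c divides z, q divides z. Since z divides q, z = q. From m ≤ b and b ≤ t, m ≤ t. Since t ≤ m, t = m. Since z < t, z < m. From z = q, q < m.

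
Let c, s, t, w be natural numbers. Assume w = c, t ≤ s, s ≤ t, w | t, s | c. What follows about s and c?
s = c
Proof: t ≤ s and s ≤ t, hence t = s. w | t, so w | s. w = c, so c | s. s | c, so s = c.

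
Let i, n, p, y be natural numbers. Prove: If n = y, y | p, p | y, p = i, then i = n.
y | p and p | y, so y = p. Since n = y, n = p. Since p = i, n = i. Then i = n.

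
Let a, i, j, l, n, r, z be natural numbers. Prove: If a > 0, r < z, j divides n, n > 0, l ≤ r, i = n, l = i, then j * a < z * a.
j divides n and n > 0, so j ≤ n. l = i and l ≤ r, so i ≤ r. Since r < z, i < z. Since i = n, n < z. j ≤ n, so j < z. Since a > 0, by multiplying by a positive, j * a < z * a.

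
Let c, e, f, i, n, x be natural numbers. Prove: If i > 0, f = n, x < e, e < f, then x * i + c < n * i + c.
x < e and e < f, thus x < f. f = n, so x < n. Since i > 0, x * i < n * i. Then x * i + c < n * i + c.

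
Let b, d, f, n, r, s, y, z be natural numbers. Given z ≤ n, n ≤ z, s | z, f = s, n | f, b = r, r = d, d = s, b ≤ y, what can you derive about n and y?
n ≤ y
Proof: z ≤ n and n ≤ z, therefore z = n. Since s | z, s | n. Because f = s and n | f, n | s. s | n, so s = n. b = r and r = d, so b = d. Since d = s, b = s. Because b ≤ y, s ≤ y. Since s = n, n ≤ y.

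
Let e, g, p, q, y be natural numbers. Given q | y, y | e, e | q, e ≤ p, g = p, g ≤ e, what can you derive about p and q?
p = q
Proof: Since q | y and y | e, q | e. e | q, so q = e. g = p and g ≤ e, thus p ≤ e. Because e ≤ p, e = p. Since q = e, q = p. Then p = q.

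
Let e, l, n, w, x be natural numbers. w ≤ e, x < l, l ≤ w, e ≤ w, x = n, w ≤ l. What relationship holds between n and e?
n < e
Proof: Because l ≤ w and w ≤ l, l = w. Since w ≤ e and e ≤ w, w = e. l = w, so l = e. Since x = n and x < l, n < l. l = e, so n < e.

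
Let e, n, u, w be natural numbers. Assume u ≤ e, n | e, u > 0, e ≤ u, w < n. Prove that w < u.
From e ≤ u and u ≤ e, e = u. Since n | e, n | u. From u > 0, n ≤ u. w < n, so w < u.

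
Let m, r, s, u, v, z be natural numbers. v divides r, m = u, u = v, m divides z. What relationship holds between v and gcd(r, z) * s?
v divides gcd(r, z) * s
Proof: m = u and u = v, thus m = v. m divides z, so v divides z. From v divides r, v divides gcd(r, z). Then v divides gcd(r, z) * s.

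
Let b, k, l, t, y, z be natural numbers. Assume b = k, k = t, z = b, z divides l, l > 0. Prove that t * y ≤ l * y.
Since b = k and k = t, b = t. z = b and z divides l, hence b divides l. b = t, so t divides l. l > 0, so t ≤ l. By multiplying by a non-negative, t * y ≤ l * y.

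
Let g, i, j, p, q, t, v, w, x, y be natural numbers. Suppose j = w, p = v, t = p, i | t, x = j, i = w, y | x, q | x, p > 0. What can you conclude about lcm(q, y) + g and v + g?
lcm(q, y) + g ≤ v + g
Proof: Because x = j and j = w, x = w. q | x and y | x, thus lcm(q, y) | x. Since x = w, lcm(q, y) | w. i = w and i | t, thus w | t. Because t = p, w | p. lcm(q, y) | w, so lcm(q, y) | p. From p > 0, lcm(q, y) ≤ p. From p = v, lcm(q, y) ≤ v. Then lcm(q, y) + g ≤ v + g.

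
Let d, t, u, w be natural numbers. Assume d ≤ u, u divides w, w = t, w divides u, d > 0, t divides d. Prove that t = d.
Since u divides w and w divides u, u = w. Since w = t, u = t. Because d ≤ u, d ≤ t. t divides d and d > 0, thus t ≤ d. Since d ≤ t, d = t. Then t = d.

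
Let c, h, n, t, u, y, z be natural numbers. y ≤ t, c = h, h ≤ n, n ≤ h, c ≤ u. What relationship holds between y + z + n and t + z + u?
y + z + n ≤ t + z + u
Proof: Since y ≤ t, y + z ≤ t + z. h ≤ n and n ≤ h, hence h = n. Since c = h, c = n. c ≤ u, so n ≤ u. y + z ≤ t + z, so y + z + n ≤ t + z + u.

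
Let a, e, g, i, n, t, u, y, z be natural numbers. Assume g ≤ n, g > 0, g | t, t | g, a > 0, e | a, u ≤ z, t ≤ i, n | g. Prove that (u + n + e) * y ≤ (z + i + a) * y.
t | g and g | t, so t = g. Because n | g and g > 0, n ≤ g. Since g ≤ n, g = n. t = g, so t = n. Since t ≤ i, n ≤ i. Because e | a and a > 0, e ≤ a. Since n ≤ i, n + e ≤ i + a. Since u ≤ z, u + n + e ≤ z + i + a. Then (u + n + e) * y ≤ (z + i + a) * y.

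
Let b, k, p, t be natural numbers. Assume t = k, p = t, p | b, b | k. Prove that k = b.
Because p = t and t = k, p = k. Since p | b, k | b. b | k, so b = k. Then k = b.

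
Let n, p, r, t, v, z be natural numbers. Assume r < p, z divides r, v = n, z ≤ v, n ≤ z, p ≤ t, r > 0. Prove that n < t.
From v = n and z ≤ v, z ≤ n. n ≤ z, so z = n. From z divides r and r > 0, z ≤ r. Since z = n, n ≤ r. r < p and p ≤ t, hence r < t. Since n ≤ r, n < t.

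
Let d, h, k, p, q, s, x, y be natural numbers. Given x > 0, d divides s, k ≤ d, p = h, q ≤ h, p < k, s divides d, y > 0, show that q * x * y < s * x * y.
d divides s and s divides d, thus d = s. Since p = h and p < k, h < k. q ≤ h, so q < k. Since k ≤ d, q < d. Since d = s, q < s. Since x > 0, by multiplying by a positive, q * x < s * x. Using y > 0, by multiplying by a positive, q * x * y < s * x * y.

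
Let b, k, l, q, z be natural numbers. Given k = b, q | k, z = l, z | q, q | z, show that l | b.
Since q | z and z | q, q = z. From z = l, q = l. Since k = b and q | k, q | b. Since q = l, l | b.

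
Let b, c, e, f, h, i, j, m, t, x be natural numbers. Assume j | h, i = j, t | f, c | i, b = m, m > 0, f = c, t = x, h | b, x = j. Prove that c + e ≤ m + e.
f = c and t | f, hence t | c. Since t = x, x | c. x = j, so j | c. i = j and c | i, hence c | j. Since j | c, j = c. b = m and h | b, so h | m. Since j | h, j | m. m > 0, so j ≤ m. j = c, so c ≤ m. Then c + e ≤ m + e.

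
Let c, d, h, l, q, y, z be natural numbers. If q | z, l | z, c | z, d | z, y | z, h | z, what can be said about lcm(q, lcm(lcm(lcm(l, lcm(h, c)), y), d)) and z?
lcm(q, lcm(lcm(lcm(l, lcm(h, c)), y), d)) | z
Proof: h | z and c | z, hence lcm(h, c) | z. Since l | z, lcm(l, lcm(h, c)) | z. y | z, so lcm(lcm(l, lcm(h, c)), y) | z. Because d | z, lcm(lcm(lcm(l, lcm(h, c)), y), d) | z. q | z, so lcm(q, lcm(lcm(lcm(l, lcm(h, c)), y), d)) | z.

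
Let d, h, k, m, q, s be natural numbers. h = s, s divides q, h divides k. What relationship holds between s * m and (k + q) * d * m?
s * m divides (k + q) * d * m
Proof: From h = s and h divides k, s divides k. Since s divides q, s divides k + q. Then s divides (k + q) * d. Then s * m divides (k + q) * d * m.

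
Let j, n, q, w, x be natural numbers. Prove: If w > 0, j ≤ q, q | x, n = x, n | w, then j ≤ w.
Since n = x and n | w, x | w. From q | x, q | w. w > 0, so q ≤ w. j ≤ q, so j ≤ w.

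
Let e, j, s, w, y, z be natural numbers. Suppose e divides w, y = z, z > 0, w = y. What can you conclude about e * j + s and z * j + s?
e * j + s ≤ z * j + s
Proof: Because w = y and y = z, w = z. Since e divides w, e divides z. Since z > 0, e ≤ z. By multiplying by a non-negative, e * j ≤ z * j. Then e * j + s ≤ z * j + s.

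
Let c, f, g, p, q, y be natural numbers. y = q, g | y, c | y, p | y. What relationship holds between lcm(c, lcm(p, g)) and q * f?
lcm(c, lcm(p, g)) | q * f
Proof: p | y and g | y, therefore lcm(p, g) | y. Since c | y, lcm(c, lcm(p, g)) | y. Since y = q, lcm(c, lcm(p, g)) | q. Then lcm(c, lcm(p, g)) | q * f.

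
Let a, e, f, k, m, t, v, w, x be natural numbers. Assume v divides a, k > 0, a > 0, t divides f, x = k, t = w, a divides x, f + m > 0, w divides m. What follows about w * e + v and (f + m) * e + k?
w * e + v ≤ (f + m) * e + k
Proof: From t = w and t divides f, w divides f. Since w divides m, w divides f + m. f + m > 0, so w ≤ f + m. By multiplying by a non-negative, w * e ≤ (f + m) * e. Since v divides a and a > 0, v ≤ a. Since x = k and a divides x, a divides k. Since k > 0, a ≤ k. Since v ≤ a, v ≤ k. w * e ≤ (f + m) * e, so w * e + v ≤ (f + m) * e + k.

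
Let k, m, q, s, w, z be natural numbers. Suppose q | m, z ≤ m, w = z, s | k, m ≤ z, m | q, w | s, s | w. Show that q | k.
z ≤ m and m ≤ z, hence z = m. From w = z, w = m. m | q and q | m, therefore m = q. Since w = m, w = q. s | w and w | s, thus s = w. Since s | k, w | k. Since w = q, q | k.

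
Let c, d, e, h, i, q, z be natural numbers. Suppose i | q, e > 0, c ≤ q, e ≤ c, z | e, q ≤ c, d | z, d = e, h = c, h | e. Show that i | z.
q ≤ c and c ≤ q, therefore q = c. h = c and h | e, thus c | e. Since e > 0, c ≤ e. Since e ≤ c, c = e. Since q = c, q = e. d = e and d | z, therefore e | z. Since z | e, e = z. Because q = e, q = z. i | q, so i | z.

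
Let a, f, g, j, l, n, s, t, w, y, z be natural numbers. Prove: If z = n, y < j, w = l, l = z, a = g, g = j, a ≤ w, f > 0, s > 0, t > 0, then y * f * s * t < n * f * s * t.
Since w = l and l = z, w = z. From a = g and g = j, a = j. a ≤ w, so j ≤ w. w = z, so j ≤ z. Since y < j, y < z. Since z = n, y < n. Since f > 0, y * f < n * f. Since s > 0, y * f * s < n * f * s. From t > 0, y * f * s * t < n * f * s * t.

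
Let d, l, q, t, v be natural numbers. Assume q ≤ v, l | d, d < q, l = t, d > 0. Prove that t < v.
l | d and d > 0, thus l ≤ d. d < q and q ≤ v, thus d < v. Since l ≤ d, l < v. Since l = t, t < v.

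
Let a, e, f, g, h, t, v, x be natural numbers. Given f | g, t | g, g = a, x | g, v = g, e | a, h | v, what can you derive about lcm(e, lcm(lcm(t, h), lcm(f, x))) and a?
lcm(e, lcm(lcm(t, h), lcm(f, x))) | a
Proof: v = g and h | v, so h | g. Since t | g, lcm(t, h) | g. f | g and x | g, thus lcm(f, x) | g. Since lcm(t, h) | g, lcm(lcm(t, h), lcm(f, x)) | g. Since g = a, lcm(lcm(t, h), lcm(f, x)) | a. e | a, so lcm(e, lcm(lcm(t, h), lcm(f, x))) | a.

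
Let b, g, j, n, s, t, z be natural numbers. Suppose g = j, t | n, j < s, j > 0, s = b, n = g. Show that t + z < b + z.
n = g and g = j, hence n = j. Since t | n, t | j. j > 0, so t ≤ j. s = b and j < s, therefore j < b. Because t ≤ j, t < b. Then t + z < b + z.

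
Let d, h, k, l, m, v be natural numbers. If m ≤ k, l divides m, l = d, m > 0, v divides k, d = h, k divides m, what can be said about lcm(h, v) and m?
lcm(h, v) divides m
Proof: Since l = d and d = h, l = h. l divides m, so h divides m. k divides m and m > 0, hence k ≤ m. Since m ≤ k, k = m. Since v divides k, v divides m. Since h divides m, lcm(h, v) divides m.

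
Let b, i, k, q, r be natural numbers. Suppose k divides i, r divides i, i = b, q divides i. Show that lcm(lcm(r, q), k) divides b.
r divides i and q divides i, so lcm(r, q) divides i. k divides i, so lcm(lcm(r, q), k) divides i. Since i = b, lcm(lcm(r, q), k) divides b.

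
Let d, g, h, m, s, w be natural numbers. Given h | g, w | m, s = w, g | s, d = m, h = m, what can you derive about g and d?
g = d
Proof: Because h = m and h | g, m | g. s = w and g | s, therefore g | w. w | m, so g | m. m | g, so m = g. Since d = m, d = g. Then g = d.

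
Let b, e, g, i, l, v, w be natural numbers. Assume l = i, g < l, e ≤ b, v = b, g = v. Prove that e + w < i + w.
Because g = v and v = b, g = b. l = i and g < l, hence g < i. Since g = b, b < i. e ≤ b, so e < i. Then e + w < i + w.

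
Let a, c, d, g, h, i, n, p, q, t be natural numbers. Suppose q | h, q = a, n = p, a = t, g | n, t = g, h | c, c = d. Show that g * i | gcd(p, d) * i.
Because n = p and g | n, g | p. Since a = t and t = g, a = g. q = a and q | h, thus a | h. Since a = g, g | h. From c = d and h | c, h | d. From g | h, g | d. Because g | p, g | gcd(p, d). Then g * i | gcd(p, d) * i.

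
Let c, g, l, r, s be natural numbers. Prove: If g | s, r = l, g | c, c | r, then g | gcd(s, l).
g | c and c | r, so g | r. Since r = l, g | l. Since g | s, g | gcd(s, l).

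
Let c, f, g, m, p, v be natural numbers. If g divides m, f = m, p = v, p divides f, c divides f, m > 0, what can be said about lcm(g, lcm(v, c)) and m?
lcm(g, lcm(v, c)) ≤ m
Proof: p = v and p divides f, thus v divides f. c divides f, so lcm(v, c) divides f. Since f = m, lcm(v, c) divides m. g divides m, so lcm(g, lcm(v, c)) divides m. m > 0, so lcm(g, lcm(v, c)) ≤ m.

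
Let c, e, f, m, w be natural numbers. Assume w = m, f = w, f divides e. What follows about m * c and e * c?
m * c divides e * c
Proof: Since f = w and w = m, f = m. Since f divides e, m divides e. Then m * c divides e * c.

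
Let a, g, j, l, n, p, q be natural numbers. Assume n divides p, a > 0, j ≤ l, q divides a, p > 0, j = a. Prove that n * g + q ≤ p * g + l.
n divides p and p > 0, hence n ≤ p. By multiplying by a non-negative, n * g ≤ p * g. q divides a and a > 0, so q ≤ a. j = a and j ≤ l, hence a ≤ l. q ≤ a, so q ≤ l. n * g ≤ p * g, so n * g + q ≤ p * g + l.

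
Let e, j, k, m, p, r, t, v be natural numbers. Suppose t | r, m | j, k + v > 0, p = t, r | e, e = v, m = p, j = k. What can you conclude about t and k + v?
t ≤ k + v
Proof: m = p and m | j, therefore p | j. Since p = t, t | j. Since j = k, t | k. t | r and r | e, thus t | e. e = v, so t | v. Since t | k, t | k + v. k + v > 0, so t ≤ k + v.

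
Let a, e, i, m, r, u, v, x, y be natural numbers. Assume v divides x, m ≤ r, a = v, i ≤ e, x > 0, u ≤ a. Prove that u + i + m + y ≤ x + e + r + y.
a = v and u ≤ a, thus u ≤ v. v divides x and x > 0, therefore v ≤ x. u ≤ v, so u ≤ x. Since i ≤ e and m ≤ r, i + m ≤ e + r. u ≤ x, so u + i + m ≤ x + e + r. Then u + i + m + y ≤ x + e + r + y.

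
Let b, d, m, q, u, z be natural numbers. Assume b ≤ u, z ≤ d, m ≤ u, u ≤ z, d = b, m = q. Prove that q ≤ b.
d = b and z ≤ d, hence z ≤ b. u ≤ z, so u ≤ b. Since b ≤ u, u = b. Because m = q and m ≤ u, q ≤ u. Since u = b, q ≤ b.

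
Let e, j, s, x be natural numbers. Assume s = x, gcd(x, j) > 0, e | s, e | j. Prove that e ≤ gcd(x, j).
s = x and e | s, hence e | x. From e | j, e | gcd(x, j). gcd(x, j) > 0, so e ≤ gcd(x, j).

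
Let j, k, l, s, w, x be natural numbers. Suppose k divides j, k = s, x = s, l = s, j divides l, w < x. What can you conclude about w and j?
w < j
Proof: k = s and k divides j, therefore s divides j. l = s and j divides l, thus j divides s. Since s divides j, s = j. Since x = s and w < x, w < s. Because s = j, w < j.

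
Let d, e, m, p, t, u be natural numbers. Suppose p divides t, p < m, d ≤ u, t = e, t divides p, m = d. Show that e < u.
p divides t and t divides p, thus p = t. From t = e, p = e. Since m = d and p < m, p < d. From p = e, e < d. d ≤ u, so e < u.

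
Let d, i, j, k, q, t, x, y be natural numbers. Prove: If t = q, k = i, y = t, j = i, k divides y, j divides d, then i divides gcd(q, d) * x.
y = t and t = q, therefore y = q. Since k divides y, k divides q. k = i, so i divides q. From j = i and j divides d, i divides d. Because i divides q, i divides gcd(q, d). Then i divides gcd(q, d) * x.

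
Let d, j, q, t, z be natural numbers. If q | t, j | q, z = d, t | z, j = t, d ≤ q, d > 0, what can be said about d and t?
d = t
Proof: j = t and j | q, so t | q. From q | t, q = t. Since d ≤ q, d ≤ t. From z = d and t | z, t | d. d > 0, so t ≤ d. d ≤ t, so d = t.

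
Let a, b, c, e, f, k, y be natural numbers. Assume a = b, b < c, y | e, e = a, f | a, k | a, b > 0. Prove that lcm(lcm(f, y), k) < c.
Because e = a and y | e, y | a. Since f | a, lcm(f, y) | a. Since k | a, lcm(lcm(f, y), k) | a. Since a = b, lcm(lcm(f, y), k) | b. Since b > 0, lcm(lcm(f, y), k) ≤ b. b < c, so lcm(lcm(f, y), k) < c.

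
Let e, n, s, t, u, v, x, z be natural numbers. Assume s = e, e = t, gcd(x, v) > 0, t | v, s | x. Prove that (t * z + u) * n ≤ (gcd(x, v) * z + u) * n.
Since s = e and s | x, e | x. From e = t, t | x. t | v, so t | gcd(x, v). Since gcd(x, v) > 0, t ≤ gcd(x, v). Then t * z ≤ gcd(x, v) * z. Then t * z + u ≤ gcd(x, v) * z + u. Then (t * z + u) * n ≤ (gcd(x, v) * z + u) * n.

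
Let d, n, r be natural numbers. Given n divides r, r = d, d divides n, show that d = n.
r = d and n divides r, therefore n divides d. Since d divides n, n = d. Then d = n.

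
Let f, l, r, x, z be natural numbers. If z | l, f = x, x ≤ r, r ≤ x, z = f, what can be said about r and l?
r | l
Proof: Since z = f and f = x, z = x. x ≤ r and r ≤ x, hence x = r. z = x, so z = r. z | l, so r | l.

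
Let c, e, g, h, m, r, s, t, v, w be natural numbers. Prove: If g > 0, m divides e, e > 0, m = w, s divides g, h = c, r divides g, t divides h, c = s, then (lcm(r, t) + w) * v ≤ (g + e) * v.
h = c and t divides h, therefore t divides c. Since c = s, t divides s. From s divides g, t divides g. r divides g, so lcm(r, t) divides g. Since g > 0, lcm(r, t) ≤ g. Since m divides e and e > 0, m ≤ e. Since m = w, w ≤ e. lcm(r, t) ≤ g, so lcm(r, t) + w ≤ g + e. By multiplying by a non-negative, (lcm(r, t) + w) * v ≤ (g + e) * v.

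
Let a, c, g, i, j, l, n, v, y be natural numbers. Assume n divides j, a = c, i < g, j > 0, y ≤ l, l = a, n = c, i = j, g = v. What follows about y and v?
y < v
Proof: Because l = a and a = c, l = c. y ≤ l, so y ≤ c. Since n = c and n divides j, c divides j. Since j > 0, c ≤ j. Since y ≤ c, y ≤ j. i = j and i < g, thus j < g. Since g = v, j < v. Since y ≤ j, y < v.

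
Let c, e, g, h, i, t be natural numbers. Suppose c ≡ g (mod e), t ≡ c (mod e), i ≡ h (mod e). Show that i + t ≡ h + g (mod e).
t ≡ c (mod e) and c ≡ g (mod e), thus t ≡ g (mod e). From i ≡ h (mod e), i + t ≡ h + g (mod e).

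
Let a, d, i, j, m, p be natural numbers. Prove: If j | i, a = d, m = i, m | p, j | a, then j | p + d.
Since m = i and m | p, i | p. Since j | i, j | p. a = d and j | a, therefore j | d. j | p, so j | p + d.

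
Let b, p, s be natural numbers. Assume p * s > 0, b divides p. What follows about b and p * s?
b ≤ p * s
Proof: Because b divides p, b divides p * s. p * s > 0, so b ≤ p * s.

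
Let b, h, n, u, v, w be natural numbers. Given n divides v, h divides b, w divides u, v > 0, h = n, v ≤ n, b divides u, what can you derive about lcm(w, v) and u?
lcm(w, v) divides u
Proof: n divides v and v > 0, therefore n ≤ v. v ≤ n, so n = v. h divides b and b divides u, so h divides u. h = n, so n divides u. Because n = v, v divides u. w divides u, so lcm(w, v) divides u.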